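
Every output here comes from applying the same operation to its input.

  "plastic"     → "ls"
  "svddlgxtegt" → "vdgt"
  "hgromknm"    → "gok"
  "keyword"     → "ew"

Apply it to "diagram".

Each output is the input with this applied: delete the last 2 characters, then keep every other character starting from the second (positions 2nd, 4th, 6th, ...).
For "diagram" the result is "ig".

ig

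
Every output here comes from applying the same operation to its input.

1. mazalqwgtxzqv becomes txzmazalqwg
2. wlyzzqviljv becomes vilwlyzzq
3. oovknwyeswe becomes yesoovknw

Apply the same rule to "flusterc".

The rule is to delete the last 2 characters, then move the last 3 characters to the front (rotate right by 3).
Working it through for "flusterc": intermediate "fluste", final "steflu".

steflu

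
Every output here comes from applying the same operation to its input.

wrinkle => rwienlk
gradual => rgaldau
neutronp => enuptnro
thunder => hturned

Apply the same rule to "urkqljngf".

What's happening: move the first character to the end, then take characters alternately from the front and the back (1st, last, 2nd, 2nd-last, ...).
Applying both steps to "urkqljngf": "rkqljngfu", then "rukfqglnj".

rukfqglnj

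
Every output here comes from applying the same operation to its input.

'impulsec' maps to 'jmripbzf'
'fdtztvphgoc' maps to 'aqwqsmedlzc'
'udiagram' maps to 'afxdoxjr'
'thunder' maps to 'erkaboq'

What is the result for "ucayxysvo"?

zxvuvpslr

Each output is the input with this applied: shift every letter 3 places backward in the alphabet (wrapping around), then move the first character to the end.
For "ucayxysvo", step one produces "rzxvuvpsl"; step two turns that into "zxvuvpslr".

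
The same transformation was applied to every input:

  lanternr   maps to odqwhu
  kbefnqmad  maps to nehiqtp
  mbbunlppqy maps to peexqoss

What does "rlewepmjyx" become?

What's happening: shift every letter 3 places forward in the alphabet (wrapping around), then delete the last 2 characters.
Applying both steps to "rlewepmjyx": "uohzhspmba", then "uohzhspm".

uohzhspm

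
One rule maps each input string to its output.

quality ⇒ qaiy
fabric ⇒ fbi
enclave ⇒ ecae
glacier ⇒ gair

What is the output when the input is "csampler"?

The rule is to keep every other character starting from the first (positions 1st, 3rd, 5th, ...).
For "csampler" the result is "cape".

cape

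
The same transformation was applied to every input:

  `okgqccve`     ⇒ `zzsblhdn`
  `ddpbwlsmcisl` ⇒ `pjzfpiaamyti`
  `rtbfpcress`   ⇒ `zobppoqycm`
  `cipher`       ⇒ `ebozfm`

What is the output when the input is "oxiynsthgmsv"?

The transformation: swap the front and back halves of the string, then shift every letter 3 places backward in the alphabet (wrapping around).
On "oxiynsthgmsv" that produces "qedjpslufvkp".
(Check on "okgqccve": → "ccveokgq" → "zzsblhdn" ✓)

qedjpslufvkp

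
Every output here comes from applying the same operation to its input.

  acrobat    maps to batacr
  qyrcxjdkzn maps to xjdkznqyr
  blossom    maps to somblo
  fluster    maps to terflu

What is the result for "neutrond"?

rondneu

In each case the input is transformed by: move the first 3 characters to the end (rotate left by 3), then delete the first character.
For "neutrond", step one produces "trondneu"; step two turns that into "rondneu".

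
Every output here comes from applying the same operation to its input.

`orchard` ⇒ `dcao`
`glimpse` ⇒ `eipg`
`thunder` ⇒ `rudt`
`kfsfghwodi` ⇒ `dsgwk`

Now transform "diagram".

The rule is to keep every other character starting from the first (positions 1st, 3rd, 5th, ...), then swap the first and last characters.
Starting from "diagram": after the first operation, "darm"; after the second, "mard".

mard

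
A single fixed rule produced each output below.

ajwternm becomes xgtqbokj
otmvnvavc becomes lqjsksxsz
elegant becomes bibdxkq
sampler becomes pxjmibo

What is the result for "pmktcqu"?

The transformation: shift every letter 3 places backward in the alphabet (wrapping around).
For "pmktcqu" the result is "mjhqznr".

mjhqznr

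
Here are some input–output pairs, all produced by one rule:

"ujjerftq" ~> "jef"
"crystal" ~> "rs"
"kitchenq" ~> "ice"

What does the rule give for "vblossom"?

bos

Rule — delete the last 2 characters, then keep every other character starting from the second (positions 2nd, 4th, 6th, ...).
Working it through for "vblossom": intermediate "vbloss", final "bos".
(Check on "kitchenq": → "kitche" → "ice" ✓)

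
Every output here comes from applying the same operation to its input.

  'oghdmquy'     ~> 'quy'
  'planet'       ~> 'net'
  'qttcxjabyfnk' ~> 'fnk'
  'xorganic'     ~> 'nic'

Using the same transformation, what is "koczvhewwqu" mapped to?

Each output is the input with this applied: keep only the last 3 characters.
"koczvhewwqu" → "wqu".

wqu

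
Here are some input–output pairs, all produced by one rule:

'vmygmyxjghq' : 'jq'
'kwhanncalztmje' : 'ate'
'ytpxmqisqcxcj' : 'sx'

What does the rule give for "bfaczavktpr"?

kr

The transformation: keep one character in every 3, starting at position 2 (positions 2nd, 5th, 8th, ...), then delete the first 2 characters.
So "bfaczavktpr" becomes "kr".
(Check on "vmygmyxjghq": → "mmjq" → "jq" ✓)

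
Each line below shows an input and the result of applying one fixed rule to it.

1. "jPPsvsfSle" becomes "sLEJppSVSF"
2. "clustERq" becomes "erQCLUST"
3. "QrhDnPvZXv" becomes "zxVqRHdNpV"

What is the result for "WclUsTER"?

Rule — move the last 3 characters to the front (rotate right by 3), then flip the case of every letter.
"WclUsTER" → "TERWclUs" → "terwCLuS".
(Check on "QrhDnPvZXv": → "ZXvQrhDnPv" → "zxVqRHdNpV" ✓)

terwCLuS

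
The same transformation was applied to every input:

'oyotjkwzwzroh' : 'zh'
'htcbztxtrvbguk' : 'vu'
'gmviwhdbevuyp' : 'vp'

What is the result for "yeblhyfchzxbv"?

zv

What's happening: keep one character in every 3, starting at position 1 (positions 1st, 4th, 7th, ...), then delete the first 3 characters.
"yeblhyfchzxbv" → "ylfzv" → "zv".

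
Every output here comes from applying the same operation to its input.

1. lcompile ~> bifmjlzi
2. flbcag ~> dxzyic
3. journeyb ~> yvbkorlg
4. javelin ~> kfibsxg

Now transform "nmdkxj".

guhajk

What's happening: reverse the string, then shift every letter 3 places backward in the alphabet (wrapping around).
Applying that to "nmdkxj" gives "guhajk".
(Check on "journeyb": → "byenruoj" → "yvbkorlg" ✓)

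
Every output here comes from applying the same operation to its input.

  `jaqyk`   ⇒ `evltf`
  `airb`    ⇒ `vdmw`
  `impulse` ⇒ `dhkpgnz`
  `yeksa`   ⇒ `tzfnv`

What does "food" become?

Looking at the pairs, the operation is to shift every letter 5 places backward in the alphabet (wrapping around).
Applying that to "food" gives "ajjy".

ajjy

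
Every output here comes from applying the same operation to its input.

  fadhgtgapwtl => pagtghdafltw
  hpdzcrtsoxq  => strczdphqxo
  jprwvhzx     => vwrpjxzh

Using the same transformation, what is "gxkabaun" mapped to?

bakxgnua

Rule — reverse the string, then move the first 3 characters to the end (rotate left by 3).
For "gxkabaun", step one produces "nuabakxg"; step two turns that into "bakxgnua".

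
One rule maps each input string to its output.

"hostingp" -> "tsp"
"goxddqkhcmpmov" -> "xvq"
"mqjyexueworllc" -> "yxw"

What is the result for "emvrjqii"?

Each output is the input with this applied: sort the characters into reverse alphabetical order, then keep only the first 3 characters.
Applying both steps to "emvrjqii": "vrqmjiie", then "vrq".

vrq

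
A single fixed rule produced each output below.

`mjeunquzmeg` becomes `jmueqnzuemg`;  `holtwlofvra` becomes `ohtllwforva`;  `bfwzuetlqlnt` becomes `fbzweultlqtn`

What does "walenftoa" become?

awelfnota

Looking at the pairs, the operation is to swap each adjacent pair of characters (1↔2, 3↔4, ...).
Doing the same to "walenftoa": "awelfnota".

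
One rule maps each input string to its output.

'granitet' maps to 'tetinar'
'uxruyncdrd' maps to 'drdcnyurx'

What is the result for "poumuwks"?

skwumuo

Each output is the input with this applied: delete the first character, then reverse the string.
On "poumuwks": the first step gives "oumuwks", and the second then gives "skwumuo".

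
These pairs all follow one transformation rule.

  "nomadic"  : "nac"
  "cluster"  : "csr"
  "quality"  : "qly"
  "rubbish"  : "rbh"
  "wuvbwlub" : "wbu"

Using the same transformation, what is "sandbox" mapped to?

In each case the input is transformed by: keep one character in every 3, starting at position 1 (positions 1st, 4th, 7th, ...).
Applying that to "sandbox" gives "sdx".

sdx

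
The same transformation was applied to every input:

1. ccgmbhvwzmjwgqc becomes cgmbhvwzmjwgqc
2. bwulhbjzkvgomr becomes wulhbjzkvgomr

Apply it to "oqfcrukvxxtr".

Each output is the input with this applied: delete the first character.
Applying that to "oqfcrukvxxtr" gives "qfcrukvxxtr".

qfcrukvxxtr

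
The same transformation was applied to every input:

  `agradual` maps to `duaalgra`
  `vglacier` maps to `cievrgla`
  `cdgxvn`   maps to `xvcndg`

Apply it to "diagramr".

In each case the input is transformed by: swap the first and last characters, then swap the front and back halves of the string.
Applying both steps to "diagramr": "riagramd", then "ramdriag".

ramdriag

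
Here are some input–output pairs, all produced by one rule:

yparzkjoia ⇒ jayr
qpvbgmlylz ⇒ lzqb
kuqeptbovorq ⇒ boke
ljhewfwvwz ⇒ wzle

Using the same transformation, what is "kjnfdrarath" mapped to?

atkf

The transformation: keep one character in every 3, starting at position 1 (positions 1st, 4th, 7th, ...), then move the first 2 characters to the end (rotate left by 2).
Starting from "kjnfdrarath": after the first operation, "kfat"; after the second, "atkf".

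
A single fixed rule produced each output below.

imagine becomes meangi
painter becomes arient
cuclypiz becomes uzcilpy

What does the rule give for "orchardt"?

Rule — delete the first character, then take characters alternately from the front and the back (1st, last, 2nd, 2nd-last, ...).
On "orchardt" that produces "rtcdhra".

rtcdhra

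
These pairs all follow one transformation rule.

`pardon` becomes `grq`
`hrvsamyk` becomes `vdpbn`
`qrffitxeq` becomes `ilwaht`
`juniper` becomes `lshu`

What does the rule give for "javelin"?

Each output is the input with this applied: delete the first 3 characters, then shift every letter 3 places forward in the alphabet (wrapping around).
For "javelin", step one produces "elin"; step two turns that into "holq".

holq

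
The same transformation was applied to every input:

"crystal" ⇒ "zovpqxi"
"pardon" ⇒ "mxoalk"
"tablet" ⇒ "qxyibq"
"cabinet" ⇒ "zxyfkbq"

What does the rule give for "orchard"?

lozexoa

Each output is the input with this applied: shift every letter 3 places backward in the alphabet (wrapping around).
On "orchard" that produces "lozexoa".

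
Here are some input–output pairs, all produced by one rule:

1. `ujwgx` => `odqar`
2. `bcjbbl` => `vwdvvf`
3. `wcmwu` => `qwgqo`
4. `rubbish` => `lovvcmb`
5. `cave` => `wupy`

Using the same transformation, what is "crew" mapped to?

wlyq

Looking at the pairs, the operation is to shift every letter 6 places backward in the alphabet (wrapping around).
So "crew" becomes "wlyq".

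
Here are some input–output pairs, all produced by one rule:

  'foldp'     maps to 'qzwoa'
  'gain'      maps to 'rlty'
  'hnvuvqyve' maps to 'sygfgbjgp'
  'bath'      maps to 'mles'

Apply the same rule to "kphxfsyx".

In each case the input is transformed by: shift every letter 11 places forward in the alphabet (wrapping around).
On "kphxfsyx" that produces "vasiqdji".

vasiqdji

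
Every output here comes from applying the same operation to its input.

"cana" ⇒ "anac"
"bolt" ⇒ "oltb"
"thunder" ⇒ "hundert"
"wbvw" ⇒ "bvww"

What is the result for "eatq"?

atqe

The pattern: move the first character to the end.
On "eatq" that produces "atqe".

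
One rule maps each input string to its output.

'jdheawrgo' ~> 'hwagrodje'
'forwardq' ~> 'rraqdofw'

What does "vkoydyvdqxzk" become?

oyddvxqkzkvy

The pattern: swap each adjacent pair of characters (1↔2, 3↔4, ...), then move the first 3 characters to the end (rotate left by 3).
On "vkoydyvdqxzk": the first step gives "kvyoyddvxqkz", and the second then gives "oyddvxqkzkvy".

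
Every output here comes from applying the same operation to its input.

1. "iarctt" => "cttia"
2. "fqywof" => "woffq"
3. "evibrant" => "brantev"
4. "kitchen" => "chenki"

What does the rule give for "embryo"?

ryoem

The rule is to move the first 3 characters to the end (rotate left by 3), then delete the last character.
"embryo" → "ryoemb" → "ryoem".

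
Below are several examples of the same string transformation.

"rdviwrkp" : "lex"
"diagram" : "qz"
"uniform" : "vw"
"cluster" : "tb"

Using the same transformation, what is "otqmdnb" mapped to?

In each case the input is transformed by: keep one character in every 3, starting at position 2 (positions 2nd, 5th, 8th, ...), then shift every letter 8 places forward in the alphabet (wrapping around).
Applying that to "otqmdnb" gives "bl".

bl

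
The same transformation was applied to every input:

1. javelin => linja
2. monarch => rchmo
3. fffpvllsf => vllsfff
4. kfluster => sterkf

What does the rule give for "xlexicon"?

iconxl

In each case the input is transformed by: move the first 2 characters to the end (rotate left by 2), then delete the first 2 characters.
"xlexicon" → "exiconxl" → "iconxl".
(Check on "kfluster": → "lusterkf" → "sterkf" ✓)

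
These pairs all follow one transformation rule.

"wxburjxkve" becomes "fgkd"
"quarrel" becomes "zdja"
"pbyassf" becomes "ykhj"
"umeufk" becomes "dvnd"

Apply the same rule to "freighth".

oanr

The transformation: shift every letter 9 places forward in the alphabet (wrapping around), then keep only the first 4 characters.
On "freighth": the first step gives "oanrpqcq", and the second then gives "oanr".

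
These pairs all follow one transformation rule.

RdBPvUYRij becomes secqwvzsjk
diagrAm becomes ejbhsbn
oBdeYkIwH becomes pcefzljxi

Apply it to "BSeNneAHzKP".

What's happening: shift every letter 1 place forward in the alphabet (wrapping around), then convert every letter to lowercase.
On "BSeNneAHzKP": the first step gives "CTfOofBIaLQ", and the second then gives "ctfoofbialq".

ctfoofbialq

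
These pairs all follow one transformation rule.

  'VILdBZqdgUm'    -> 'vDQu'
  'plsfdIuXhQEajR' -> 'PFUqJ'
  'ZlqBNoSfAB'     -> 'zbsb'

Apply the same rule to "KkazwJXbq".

Looking at the pairs, the operation is to flip the case of every letter, then keep one character in every 3, starting at position 1 (positions 1st, 4th, 7th, ...).
For "KkazwJXbq", step one produces "kKAZWjxBQ"; step two turns that into "kZx".

kZx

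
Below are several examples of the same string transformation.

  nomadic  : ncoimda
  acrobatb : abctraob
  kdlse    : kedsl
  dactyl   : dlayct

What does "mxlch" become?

Looking at the pairs, the operation is to take characters alternately from the front and the back (1st, last, 2nd, 2nd-last, ...).
On "mxlch" that produces "mhxcl".

mhxcl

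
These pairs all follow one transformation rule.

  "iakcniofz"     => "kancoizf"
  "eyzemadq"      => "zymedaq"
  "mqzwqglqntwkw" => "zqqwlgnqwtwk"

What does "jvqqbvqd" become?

qvbqqvd

The pattern: delete the first character, then swap each adjacent pair of characters (1↔2, 3↔4, ...).
Working it through for "jvqqbvqd": intermediate "vqqbvqd", final "qvbqqvd".
(Check on "mqzwqglqntwkw": → "qzwqglqntwkw" → "zqqwlgnqwtwk" ✓)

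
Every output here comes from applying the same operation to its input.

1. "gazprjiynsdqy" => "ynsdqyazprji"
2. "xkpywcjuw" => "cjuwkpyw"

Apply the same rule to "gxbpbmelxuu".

The transformation: delete the first character, then swap the front and back halves of the string.
On "gxbpbmelxuu" that produces "elxuuxbpbm".

elxuuxbpbm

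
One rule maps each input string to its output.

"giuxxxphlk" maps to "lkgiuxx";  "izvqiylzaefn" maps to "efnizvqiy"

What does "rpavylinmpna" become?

pnarpavyl

In each case the input is transformed by: swap the front and back halves of the string, then delete the first 3 characters.
"rpavylinmpna" → "inmpnarpavyl" → "pnarpavyl".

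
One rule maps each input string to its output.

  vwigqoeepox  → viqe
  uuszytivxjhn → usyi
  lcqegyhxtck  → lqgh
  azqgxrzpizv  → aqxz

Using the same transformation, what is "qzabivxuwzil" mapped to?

qaix

The rule is to keep every other character starting from the first (positions 1st, 3rd, 5th, ...), then keep only the first 4 characters.
Starting from "qzabivxuwzil": after the first operation, "qaixwi"; after the second, "qaix".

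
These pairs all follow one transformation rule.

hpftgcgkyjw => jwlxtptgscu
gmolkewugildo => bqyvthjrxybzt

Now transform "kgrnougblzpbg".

tocmyothbaetx

In each case the input is transformed by: shift every letter 13 places forward in the alphabet (wrapping around) — i.e. ROT13, then reverse the string.
So "kgrnougblzpbg" becomes "tocmyothbaetx".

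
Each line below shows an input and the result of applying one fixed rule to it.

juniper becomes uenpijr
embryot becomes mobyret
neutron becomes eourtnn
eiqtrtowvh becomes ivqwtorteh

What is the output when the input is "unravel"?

The pattern: take characters alternately from the front and the back (1st, last, 2nd, 2nd-last, ...), then move the first 2 characters to the end (rotate left by 2).
Starting from "unravel": after the first operation, "ulnerva"; after the second, "nervaul".

nervaul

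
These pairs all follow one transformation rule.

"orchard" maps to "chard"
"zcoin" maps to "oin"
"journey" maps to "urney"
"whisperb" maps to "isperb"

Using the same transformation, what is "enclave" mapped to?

In each case the input is transformed by: delete the first 2 characters.
"enclave" → "clave".

clave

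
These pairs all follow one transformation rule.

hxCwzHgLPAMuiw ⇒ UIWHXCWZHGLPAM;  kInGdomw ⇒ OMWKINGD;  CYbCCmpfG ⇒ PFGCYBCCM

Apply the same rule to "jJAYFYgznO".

The pattern: move the last 3 characters to the front (rotate right by 3), then convert every letter to uppercase.
For "jJAYFYgznO", step one produces "znOjJAYFYg"; step two turns that into "ZNOJJAYFYG".

ZNOJJAYFYG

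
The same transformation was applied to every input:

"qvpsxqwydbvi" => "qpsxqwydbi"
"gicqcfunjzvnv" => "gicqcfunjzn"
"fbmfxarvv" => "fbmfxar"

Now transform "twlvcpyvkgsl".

twlcpykgsl

The pattern: remove every "v".
"twlvcpyvkgsl" → "twlcpykgsl".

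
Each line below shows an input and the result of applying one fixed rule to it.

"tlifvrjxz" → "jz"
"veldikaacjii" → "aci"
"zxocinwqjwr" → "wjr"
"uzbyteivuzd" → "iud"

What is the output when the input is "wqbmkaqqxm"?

qx

What's happening: keep every other character starting from the first (positions 1st, 3rd, 5th, ...), then delete the first 3 characters.
Starting from "wqbmkaqqxm": after the first operation, "wbkqx"; after the second, "qx".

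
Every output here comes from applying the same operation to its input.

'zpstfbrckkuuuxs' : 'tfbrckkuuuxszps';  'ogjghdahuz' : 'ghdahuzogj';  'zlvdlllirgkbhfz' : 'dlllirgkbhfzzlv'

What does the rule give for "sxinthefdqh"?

nthefdqhsxi

The pattern: move the first 3 characters to the end (rotate left by 3).
Applying that to "sxinthefdqh" gives "nthefdqhsxi".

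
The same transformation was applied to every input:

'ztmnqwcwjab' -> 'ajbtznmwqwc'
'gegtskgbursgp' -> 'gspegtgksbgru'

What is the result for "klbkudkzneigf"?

giflkkbduzken

The pattern: swap each adjacent pair of characters (1↔2, 3↔4, ...), then move the last 3 characters to the front (rotate right by 3).
Applying both steps to "klbkudkzneigf": "lkkbduzkengif", then "giflkkbduzken".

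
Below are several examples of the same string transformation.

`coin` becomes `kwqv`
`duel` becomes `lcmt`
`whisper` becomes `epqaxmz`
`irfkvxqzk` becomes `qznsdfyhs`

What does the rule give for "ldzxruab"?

The rule is to shift every letter 8 places forward in the alphabet (wrapping around).
For "ldzxruab" the result is "tlhfzcij".

tlhfzcij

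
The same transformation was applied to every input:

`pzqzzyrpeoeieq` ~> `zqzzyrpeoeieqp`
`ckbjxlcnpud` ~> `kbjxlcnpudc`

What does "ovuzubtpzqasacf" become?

vuzubtpzqasacfo

The rule is to move the first character to the end.
"ovuzubtpzqasacf" → "vuzubtpzqasacfo".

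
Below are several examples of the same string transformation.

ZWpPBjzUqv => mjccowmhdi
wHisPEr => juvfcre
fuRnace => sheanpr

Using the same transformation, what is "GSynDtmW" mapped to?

tflaqgzj

What's happening: shift every letter 13 places forward in the alphabet (wrapping around) — i.e. ROT13, then convert every letter to lowercase.
Applying both steps to "GSynDtmW": "TFlaQgzJ", then "tflaqgzj".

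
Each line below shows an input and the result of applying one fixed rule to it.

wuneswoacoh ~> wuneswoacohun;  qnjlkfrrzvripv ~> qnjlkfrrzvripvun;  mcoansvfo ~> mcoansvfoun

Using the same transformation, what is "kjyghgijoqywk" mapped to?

kjyghgijoqywkun

The transformation: append "un".
Applying that to "kjyghgijoqywk" gives "kjyghgijoqywkun".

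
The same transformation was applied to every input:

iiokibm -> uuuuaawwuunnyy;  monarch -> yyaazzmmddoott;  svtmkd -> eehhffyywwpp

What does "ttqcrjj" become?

Each output is the input with this applied: double every character, then shift every letter 12 places forward in the alphabet (wrapping around).
For "ttqcrjj", step one produces "ttttqqccrrjjjj"; step two turns that into "ffffccooddvvvv".

ffffccooddvvvv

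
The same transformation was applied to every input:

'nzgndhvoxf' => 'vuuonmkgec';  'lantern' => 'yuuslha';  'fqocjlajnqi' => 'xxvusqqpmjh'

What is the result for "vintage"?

upnlhca

Rule — shift every letter 7 places forward in the alphabet (wrapping around), then sort the characters into reverse alphabetical order.
Applying that to "vintage" gives "upnlhca".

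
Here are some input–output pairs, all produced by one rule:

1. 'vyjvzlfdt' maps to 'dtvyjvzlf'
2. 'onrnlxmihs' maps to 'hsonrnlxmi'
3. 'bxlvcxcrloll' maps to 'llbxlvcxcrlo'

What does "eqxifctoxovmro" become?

roeqxifctoxovm

The rule is to move the last 2 characters to the front (rotate right by 2).
On "eqxifctoxovmro" that produces "roeqxifctoxovm".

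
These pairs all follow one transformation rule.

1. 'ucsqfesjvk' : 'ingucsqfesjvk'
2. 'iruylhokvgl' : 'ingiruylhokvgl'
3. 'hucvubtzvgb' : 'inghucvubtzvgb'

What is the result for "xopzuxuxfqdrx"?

Looking at the pairs, the operation is to prepend "ing".
"xopzuxuxfqdrx" → "ingxopzuxuxfqdrx".

ingxopzuxuxfqdrx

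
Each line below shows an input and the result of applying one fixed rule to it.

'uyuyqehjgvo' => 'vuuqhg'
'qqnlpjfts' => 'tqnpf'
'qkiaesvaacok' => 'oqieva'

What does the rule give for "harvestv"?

What's happening: move the last 2 characters to the front (rotate right by 2), then keep every other character starting from the first (positions 1st, 3rd, 5th, ...).
Doing the same to "harvestv": "thre".
(Check on "uyuyqehjgvo": → "vouyuyqehjg" → "vuuqhg" ✓)

thre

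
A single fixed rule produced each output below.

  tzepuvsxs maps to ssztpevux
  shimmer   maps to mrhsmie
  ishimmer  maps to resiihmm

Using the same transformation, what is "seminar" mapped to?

Each output is the input with this applied: swap each adjacent pair of characters (1↔2, 3↔4, ...), then move the last 2 characters to the front (rotate right by 2).
"seminar" → "esimanr" → "nresima".

nresima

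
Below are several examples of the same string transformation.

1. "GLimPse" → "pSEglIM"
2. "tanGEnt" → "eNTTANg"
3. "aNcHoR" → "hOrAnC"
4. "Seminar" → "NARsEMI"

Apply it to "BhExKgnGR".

NgrbHeXkG

In each case the input is transformed by: flip the case of every letter, then move the last 3 characters to the front (rotate right by 3).
Applying both steps to "BhExKgnGR": "bHeXkGNgr", then "NgrbHeXkG".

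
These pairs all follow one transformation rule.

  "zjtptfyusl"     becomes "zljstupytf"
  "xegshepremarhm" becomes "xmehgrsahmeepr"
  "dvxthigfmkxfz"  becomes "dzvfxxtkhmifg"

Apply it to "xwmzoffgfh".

xhwfmgzfof

The transformation: take characters alternately from the front and the back (1st, last, 2nd, 2nd-last, ...).
For "xwmzoffgfh" the result is "xhwfmgzfof".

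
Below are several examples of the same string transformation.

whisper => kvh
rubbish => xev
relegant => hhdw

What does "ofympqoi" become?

Rule — shift every letter 3 places forward in the alphabet (wrapping around), then keep every other character starting from the second (positions 2nd, 4th, 6th, ...).
"ofympqoi" → "ribpstrl" → "iptl".

iptl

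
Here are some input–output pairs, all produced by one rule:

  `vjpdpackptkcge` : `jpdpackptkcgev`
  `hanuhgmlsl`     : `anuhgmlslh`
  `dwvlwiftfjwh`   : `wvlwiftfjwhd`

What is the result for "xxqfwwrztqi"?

xqfwwrztqix

What's happening: move the first character to the end.
Doing the same to "xxqfwwrztqi": "xqfwwrztqix".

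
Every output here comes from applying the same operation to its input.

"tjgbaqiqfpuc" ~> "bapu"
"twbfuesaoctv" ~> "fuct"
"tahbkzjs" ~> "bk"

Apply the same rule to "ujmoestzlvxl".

oevx

Looking at the pairs, the operation is to swap each adjacent pair of characters (1↔2, 3↔4, ...), then keep one character in every 3, starting at position 3 (positions 3rd, 6th, 9th, ...).
"ujmoestzlvxl" → "juomseztvllx" → "oevx".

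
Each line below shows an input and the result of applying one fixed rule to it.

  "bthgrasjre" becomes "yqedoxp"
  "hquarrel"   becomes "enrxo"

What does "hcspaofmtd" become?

ezpmxlc

What's happening: shift every letter 3 places backward in the alphabet (wrapping around), then delete the last 3 characters.
Working it through for "hcspaofmtd": intermediate "ezpmxlcjqa", final "ezpmxlc".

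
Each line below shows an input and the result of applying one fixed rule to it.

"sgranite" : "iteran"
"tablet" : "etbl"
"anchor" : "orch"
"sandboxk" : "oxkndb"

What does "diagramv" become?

amvagr

Each output is the input with this applied: delete the first 2 characters, then swap the front and back halves of the string.
Applying both steps to "diagramv": "agramv", then "amvagr".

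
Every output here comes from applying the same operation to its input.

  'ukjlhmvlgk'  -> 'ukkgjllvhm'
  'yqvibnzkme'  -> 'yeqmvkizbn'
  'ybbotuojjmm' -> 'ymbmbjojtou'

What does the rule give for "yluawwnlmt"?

ytlmulanww

Looking at the pairs, the operation is to take characters alternately from the front and the back (1st, last, 2nd, 2nd-last, ...).
For "yluawwnlmt" the result is "ytlmulanww".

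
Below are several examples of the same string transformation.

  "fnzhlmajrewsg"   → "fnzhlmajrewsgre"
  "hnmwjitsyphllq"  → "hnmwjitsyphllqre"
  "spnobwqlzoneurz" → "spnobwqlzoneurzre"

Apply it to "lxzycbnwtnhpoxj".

lxzycbnwtnhpoxjre

In each case the input is transformed by: append "re".
Doing the same to "lxzycbnwtnhpoxj": "lxzycbnwtnhpoxjre".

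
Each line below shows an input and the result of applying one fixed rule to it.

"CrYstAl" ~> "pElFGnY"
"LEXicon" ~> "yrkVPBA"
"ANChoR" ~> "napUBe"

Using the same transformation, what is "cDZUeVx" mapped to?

PqmhRiK

The pattern: shift every letter 13 places forward in the alphabet (wrapping around) — i.e. ROT13, then flip the case of every letter.
For "cDZUeVx" the result is "PqmhRiK".
(Check on "LEXicon": → "YRKvpba" → "yrkVPBA" ✓)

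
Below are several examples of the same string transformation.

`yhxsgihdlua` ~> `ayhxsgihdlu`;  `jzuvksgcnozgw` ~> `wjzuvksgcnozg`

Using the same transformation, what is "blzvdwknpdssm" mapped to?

mblzvdwknpdss

Rule — move the last character to the front.
Applying that to "blzvdwknpdssm" gives "mblzvdwknpdss".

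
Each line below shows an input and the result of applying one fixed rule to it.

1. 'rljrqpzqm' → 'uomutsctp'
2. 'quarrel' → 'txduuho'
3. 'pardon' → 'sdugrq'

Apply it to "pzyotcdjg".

The rule is to shift every letter 3 places forward in the alphabet (wrapping around).
For "pzyotcdjg" the result is "scbrwfgmj".

scbrwfgmj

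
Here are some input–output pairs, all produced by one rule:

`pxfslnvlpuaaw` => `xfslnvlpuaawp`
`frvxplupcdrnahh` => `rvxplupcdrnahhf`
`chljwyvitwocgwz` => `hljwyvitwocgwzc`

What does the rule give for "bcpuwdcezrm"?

cpuwdcezrmb

The transformation: move the first character to the end.
Applying that to "bcpuwdcezrm" gives "cpuwdcezrmb".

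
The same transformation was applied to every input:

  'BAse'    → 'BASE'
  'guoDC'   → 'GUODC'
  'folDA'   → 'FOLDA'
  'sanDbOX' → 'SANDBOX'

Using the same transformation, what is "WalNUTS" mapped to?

Rule — convert every letter to uppercase.
For "WalNUTS" the result is "WALNUTS".

WALNUTS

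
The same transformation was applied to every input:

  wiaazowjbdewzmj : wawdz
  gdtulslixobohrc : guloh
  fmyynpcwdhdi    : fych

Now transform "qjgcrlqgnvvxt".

Looking at the pairs, the operation is to keep one character in every 3, starting at position 1 (positions 1st, 4th, 7th, ...).
"qjgcrlqgnvvxt" → "qcqvt".

qcqvt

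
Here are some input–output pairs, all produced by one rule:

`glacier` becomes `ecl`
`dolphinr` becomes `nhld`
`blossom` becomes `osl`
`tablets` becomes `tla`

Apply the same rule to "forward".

In each case the input is transformed by: reverse the string, then keep every other character starting from the second (positions 2nd, 4th, 6th, ...).
Applying both steps to "forward": "drawrof", then "rwo".

rwo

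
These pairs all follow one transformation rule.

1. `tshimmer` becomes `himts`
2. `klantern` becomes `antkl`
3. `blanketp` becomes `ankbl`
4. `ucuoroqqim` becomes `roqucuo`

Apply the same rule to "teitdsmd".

Looking at the pairs, the operation is to delete the last 3 characters, then move the last 3 characters to the front (rotate right by 3).
On "teitdsmd": the first step gives "teitd", and the second then gives "itdte".

itdte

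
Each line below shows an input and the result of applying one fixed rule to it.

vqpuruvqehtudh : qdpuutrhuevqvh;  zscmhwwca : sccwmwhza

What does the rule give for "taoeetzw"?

In each case the input is transformed by: take characters alternately from the front and the back (1st, last, 2nd, 2nd-last, ...), then move the first 2 characters to the end (rotate left by 2).
Working it through for "taoeetzw": intermediate "twazotee", final "azoteetw".

azoteetw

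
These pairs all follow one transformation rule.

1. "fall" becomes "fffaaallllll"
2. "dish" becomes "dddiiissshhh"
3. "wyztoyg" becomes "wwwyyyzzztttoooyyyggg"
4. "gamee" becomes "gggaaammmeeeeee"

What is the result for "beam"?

Each output is the input with this applied: repeat every character 3 times.
For "beam" the result is "bbbeeeaaammm".

bbbeeeaaammm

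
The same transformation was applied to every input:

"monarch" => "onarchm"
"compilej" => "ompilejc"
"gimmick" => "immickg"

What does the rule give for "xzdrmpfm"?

zdrmpfmx

In each case the input is transformed by: move the first character to the end.
"xzdrmpfm" → "zdrmpfmx".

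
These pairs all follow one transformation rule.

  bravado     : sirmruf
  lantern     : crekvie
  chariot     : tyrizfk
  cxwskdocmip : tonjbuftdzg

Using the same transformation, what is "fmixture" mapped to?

The rule is to shift every letter 9 places backward in the alphabet (wrapping around).
Applying that to "fmixture" gives "wdzokliv".

wdzokliv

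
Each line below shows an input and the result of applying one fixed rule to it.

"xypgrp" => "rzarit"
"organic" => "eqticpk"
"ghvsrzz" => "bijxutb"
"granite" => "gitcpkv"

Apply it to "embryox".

zgodtaq

The rule is to move the last character to the front, then shift every letter 2 places forward in the alphabet (wrapping around).
On "embryox": the first step gives "xembryo", and the second then gives "zgodtaq".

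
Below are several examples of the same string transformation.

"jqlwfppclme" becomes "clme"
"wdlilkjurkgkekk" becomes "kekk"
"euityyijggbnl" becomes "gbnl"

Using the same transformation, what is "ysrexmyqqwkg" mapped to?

What's happening: keep only the last 4 characters.
For "ysrexmyqqwkg" the result is "qwkg".

qwkg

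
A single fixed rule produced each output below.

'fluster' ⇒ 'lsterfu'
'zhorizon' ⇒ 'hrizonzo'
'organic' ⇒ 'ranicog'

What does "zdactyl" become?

dctylza

The pattern: move the first 2 characters to the end (rotate left by 2), then swap the first and last characters.
On "zdactyl": the first step gives "actylzd", and the second then gives "dctylza".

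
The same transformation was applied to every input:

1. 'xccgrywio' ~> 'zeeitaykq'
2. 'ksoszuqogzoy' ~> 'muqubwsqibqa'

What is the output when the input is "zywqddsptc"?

The rule is to shift every letter 2 places forward in the alphabet (wrapping around).
On "zywqddsptc" that produces "baysffurve".

baysffurve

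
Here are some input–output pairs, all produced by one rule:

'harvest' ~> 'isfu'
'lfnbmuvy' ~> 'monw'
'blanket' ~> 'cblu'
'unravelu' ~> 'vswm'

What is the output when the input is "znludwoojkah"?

Rule — keep every other character starting from the first (positions 1st, 3rd, 5th, ...), then shift every letter 1 place forward in the alphabet (wrapping around).
On "znludwoojkah": the first step gives "zldoja", and the second then gives "amepkb".

amepkb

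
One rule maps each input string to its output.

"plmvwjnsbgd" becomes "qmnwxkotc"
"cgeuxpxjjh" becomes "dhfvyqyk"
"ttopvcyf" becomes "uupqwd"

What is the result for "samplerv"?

tbnqmf

The rule is to delete the last 2 characters, then shift every letter 1 place forward in the alphabet (wrapping around).
Starting from "samplerv": after the first operation, "sample"; after the second, "tbnqmf".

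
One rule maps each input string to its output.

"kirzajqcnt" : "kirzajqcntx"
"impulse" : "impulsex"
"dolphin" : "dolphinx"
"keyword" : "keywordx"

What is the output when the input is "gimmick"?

gimmickx

Rule — append "x".
Applying that to "gimmick" gives "gimmickx".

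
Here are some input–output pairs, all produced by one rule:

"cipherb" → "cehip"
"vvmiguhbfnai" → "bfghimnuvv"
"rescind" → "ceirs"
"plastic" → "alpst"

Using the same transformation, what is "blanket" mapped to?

Rule — delete the last 2 characters, then sort the characters into alphabetical order.
Working it through for "blanket": intermediate "blank", final "abkln".

abkln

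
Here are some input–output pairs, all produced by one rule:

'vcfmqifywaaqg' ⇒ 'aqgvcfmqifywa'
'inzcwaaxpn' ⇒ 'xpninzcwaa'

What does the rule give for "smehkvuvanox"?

noxsmehkvuva

In each case the input is transformed by: move the last 3 characters to the front (rotate right by 3).
"smehkvuvanox" → "noxsmehkvuva".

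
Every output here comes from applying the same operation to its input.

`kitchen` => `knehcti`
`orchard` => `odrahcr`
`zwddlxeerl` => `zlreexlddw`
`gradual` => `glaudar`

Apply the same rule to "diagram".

dmargai

In each case the input is transformed by: move the first character to the end, then reverse the string.
On "diagram": the first step gives "iagramd", and the second then gives "dmargai".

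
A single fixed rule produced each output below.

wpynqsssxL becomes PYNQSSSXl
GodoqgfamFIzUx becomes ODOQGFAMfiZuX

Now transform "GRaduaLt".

The rule is to delete the first character, then flip the case of every letter.
Applying that to "GRaduaLt" gives "rADUAlT".
(Check on "GodoqgfamFIzUx": → "odoqgfamFIzUx" → "ODOQGFAMfiZuX" ✓)

rADUAlT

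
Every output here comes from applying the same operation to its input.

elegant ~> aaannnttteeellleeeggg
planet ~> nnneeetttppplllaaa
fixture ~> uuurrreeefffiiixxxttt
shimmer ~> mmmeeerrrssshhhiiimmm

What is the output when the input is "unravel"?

Each output is the input with this applied: move the last 3 characters to the front (rotate right by 3), then repeat every character 3 times.
On "unravel": the first step gives "velunra", and the second then gives "vvveeellluuunnnrrraaa".

vvveeellluuunnnrrraaa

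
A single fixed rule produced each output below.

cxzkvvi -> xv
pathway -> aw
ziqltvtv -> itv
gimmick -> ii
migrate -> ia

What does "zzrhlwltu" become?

What's happening: keep one character in every 3, starting at position 2 (positions 2nd, 5th, 8th, ...).
On "zzrhlwltu" that produces "zlt".

zlt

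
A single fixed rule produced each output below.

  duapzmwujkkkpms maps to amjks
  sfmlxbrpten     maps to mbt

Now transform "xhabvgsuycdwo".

agyw

What's happening: keep one character in every 3, starting at position 3 (positions 3rd, 6th, 9th, ...).
"xhabvgsuycdwo" → "agyw".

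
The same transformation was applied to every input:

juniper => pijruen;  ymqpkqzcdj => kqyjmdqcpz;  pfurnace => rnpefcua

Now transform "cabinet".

In each case the input is transformed by: take characters alternately from the front and the back (1st, last, 2nd, 2nd-last, ...), then move the last 2 characters to the front (rotate right by 2).
"cabinet" → "ctaebni" → "nictaeb".

nictaeb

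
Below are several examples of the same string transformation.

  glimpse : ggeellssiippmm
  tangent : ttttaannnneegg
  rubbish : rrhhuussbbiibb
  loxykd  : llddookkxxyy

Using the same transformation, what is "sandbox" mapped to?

Rule — take characters alternately from the front and the back (1st, last, 2nd, 2nd-last, ...), then double every character.
For "sandbox", step one produces "sxaonbd"; step two turns that into "ssxxaaoonnbbdd".
(Check on "glimpse": → "gelsipm" → "ggeellssiippmm" ✓)

ssxxaaoonnbbdd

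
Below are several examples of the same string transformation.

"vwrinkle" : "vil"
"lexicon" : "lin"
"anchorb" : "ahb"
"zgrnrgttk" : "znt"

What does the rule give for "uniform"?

The rule is to keep one character in every 3, starting at position 1 (positions 1st, 4th, 7th, ...).
On "uniform" that produces "ufm".

ufm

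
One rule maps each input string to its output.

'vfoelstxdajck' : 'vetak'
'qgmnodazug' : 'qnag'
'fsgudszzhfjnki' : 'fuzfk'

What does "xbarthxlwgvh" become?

What's happening: keep one character in every 3, starting at position 1 (positions 1st, 4th, 7th, ...).
For "xbarthxlwgvh" the result is "xrxg".

xrxg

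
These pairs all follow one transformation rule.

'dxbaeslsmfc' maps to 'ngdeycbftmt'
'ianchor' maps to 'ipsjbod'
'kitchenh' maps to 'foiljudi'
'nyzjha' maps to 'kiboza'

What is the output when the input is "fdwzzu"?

The transformation: shift every letter 1 place forward in the alphabet (wrapping around), then move the last 3 characters to the front (rotate right by 3).
"fdwzzu" → "gexaav" → "aavgex".

aavgex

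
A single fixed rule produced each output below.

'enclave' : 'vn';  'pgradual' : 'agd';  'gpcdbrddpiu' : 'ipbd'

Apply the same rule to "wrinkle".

The rule is to move the last 3 characters to the front (rotate right by 3), then keep one character in every 3, starting at position 2 (positions 2nd, 5th, 8th, ...).
Working it through for "wrinkle": intermediate "klewrin", final "lr".

lr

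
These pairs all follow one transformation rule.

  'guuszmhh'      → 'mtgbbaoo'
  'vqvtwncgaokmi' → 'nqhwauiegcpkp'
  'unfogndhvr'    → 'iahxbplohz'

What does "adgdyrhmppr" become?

Rule — move the first 3 characters to the end (rotate left by 3), then shift every letter 6 places backward in the alphabet (wrapping around).
Applying both steps to "adgdyrhmppr": "dyrhmppradg", then "xslbgjjluxa".

xslbgjjluxa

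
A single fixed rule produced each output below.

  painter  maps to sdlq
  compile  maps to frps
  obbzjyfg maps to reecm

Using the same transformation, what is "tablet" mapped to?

What's happening: delete the last 3 characters, then shift every letter 3 places forward in the alphabet (wrapping around).
"tablet" → "tab" → "wde".

wde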